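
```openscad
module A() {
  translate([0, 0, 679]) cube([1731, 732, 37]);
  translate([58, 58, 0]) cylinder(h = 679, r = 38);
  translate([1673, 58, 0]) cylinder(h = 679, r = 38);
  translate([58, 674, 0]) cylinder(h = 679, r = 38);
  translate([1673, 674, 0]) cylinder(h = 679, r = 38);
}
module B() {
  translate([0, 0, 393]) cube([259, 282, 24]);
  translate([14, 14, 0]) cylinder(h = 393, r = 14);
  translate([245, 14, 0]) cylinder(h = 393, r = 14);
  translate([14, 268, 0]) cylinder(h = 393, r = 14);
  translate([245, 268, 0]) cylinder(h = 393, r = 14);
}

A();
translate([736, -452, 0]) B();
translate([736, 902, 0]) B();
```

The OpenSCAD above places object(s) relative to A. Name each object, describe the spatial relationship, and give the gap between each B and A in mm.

Each stool's nearest face is 170 mm from the table's bounding box.

A is a table. B is a stool. Two stools sit around the table at the −y, +y sides. The gap between each stool and the table is 170 mm.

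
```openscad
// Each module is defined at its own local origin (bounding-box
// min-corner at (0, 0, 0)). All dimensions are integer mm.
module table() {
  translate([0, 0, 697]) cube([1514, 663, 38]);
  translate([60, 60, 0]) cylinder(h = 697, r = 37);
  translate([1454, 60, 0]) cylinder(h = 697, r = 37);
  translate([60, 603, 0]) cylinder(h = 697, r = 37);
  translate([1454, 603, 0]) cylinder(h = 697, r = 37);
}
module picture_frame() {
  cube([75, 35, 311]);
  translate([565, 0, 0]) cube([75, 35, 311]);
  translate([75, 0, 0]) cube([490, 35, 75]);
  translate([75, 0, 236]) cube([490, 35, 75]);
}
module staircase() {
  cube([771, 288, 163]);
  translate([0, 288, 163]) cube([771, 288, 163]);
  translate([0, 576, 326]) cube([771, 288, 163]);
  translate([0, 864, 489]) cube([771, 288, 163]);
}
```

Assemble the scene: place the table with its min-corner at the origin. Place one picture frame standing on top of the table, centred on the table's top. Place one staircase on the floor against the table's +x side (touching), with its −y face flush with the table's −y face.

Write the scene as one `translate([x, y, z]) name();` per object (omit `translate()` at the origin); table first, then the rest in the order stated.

table();
translate([437, 314, 735]) picture_frame();
translate([1514, 0, 0]) staircase();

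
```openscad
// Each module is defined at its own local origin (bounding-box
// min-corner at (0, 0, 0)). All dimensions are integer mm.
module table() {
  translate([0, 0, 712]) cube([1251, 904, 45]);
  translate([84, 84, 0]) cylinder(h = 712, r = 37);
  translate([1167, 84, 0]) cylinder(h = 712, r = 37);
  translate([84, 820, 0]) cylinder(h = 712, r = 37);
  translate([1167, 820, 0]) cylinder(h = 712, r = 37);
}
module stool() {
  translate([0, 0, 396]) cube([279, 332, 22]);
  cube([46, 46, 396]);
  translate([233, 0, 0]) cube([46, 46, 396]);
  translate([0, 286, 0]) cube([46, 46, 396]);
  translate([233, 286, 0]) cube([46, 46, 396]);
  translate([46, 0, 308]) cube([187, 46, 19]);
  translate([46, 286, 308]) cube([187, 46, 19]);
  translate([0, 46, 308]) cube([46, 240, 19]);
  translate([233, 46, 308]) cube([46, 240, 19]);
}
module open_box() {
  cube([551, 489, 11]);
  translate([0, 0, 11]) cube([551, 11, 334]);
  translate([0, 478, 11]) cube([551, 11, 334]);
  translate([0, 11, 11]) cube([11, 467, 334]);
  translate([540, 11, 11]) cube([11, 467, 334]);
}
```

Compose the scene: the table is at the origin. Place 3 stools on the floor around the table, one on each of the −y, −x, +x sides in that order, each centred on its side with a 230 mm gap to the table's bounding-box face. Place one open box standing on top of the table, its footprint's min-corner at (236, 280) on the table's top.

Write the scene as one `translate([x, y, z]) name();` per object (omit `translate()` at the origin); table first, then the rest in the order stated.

table();
translate([486, -562, 0]) stool();
translate([-509, 286, 0]) stool();
translate([1481, 286, 0]) stool();
translate([236, 280, 757]) open_box();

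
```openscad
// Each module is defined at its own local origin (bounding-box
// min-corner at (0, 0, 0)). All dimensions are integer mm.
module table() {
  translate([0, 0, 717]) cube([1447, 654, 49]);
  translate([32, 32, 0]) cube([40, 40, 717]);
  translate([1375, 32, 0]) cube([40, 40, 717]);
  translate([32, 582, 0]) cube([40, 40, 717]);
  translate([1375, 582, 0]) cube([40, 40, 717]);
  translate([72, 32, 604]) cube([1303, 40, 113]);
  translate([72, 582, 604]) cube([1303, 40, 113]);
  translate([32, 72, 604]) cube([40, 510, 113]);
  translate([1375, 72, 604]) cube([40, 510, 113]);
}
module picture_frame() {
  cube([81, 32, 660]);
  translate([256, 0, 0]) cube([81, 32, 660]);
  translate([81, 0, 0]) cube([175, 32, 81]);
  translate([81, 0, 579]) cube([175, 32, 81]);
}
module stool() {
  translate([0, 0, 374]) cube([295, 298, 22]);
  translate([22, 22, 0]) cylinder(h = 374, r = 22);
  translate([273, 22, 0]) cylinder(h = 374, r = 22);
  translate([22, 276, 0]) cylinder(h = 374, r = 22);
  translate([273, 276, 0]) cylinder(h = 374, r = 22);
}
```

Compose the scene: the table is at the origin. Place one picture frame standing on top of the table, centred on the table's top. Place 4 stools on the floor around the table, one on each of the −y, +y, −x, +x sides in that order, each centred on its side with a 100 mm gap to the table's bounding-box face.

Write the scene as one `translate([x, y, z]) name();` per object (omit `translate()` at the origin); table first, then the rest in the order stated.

table();
translate([555, 311, 766]) picture_frame();
translate([576, -398, 0]) stool();
translate([576, 754, 0]) stool();
translate([-395, 178, 0]) stool();
translate([1547, 178, 0]) stool();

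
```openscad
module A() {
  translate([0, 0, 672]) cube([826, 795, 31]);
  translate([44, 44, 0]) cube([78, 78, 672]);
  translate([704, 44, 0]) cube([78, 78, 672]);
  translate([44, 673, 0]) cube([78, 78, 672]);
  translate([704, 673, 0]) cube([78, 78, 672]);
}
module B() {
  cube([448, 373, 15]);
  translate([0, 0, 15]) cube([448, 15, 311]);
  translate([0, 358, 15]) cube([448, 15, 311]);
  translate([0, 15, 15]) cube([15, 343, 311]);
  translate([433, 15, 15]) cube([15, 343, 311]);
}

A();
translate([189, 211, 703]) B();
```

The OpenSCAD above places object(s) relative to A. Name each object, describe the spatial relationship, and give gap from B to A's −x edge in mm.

A is a table. B is an open box. The open box is on top of the table, centred. The gap from the open box to the table's −x edge is 189 mm.

The open box's min-x is at 189; the table's min-x is 0; gap = 189 mm.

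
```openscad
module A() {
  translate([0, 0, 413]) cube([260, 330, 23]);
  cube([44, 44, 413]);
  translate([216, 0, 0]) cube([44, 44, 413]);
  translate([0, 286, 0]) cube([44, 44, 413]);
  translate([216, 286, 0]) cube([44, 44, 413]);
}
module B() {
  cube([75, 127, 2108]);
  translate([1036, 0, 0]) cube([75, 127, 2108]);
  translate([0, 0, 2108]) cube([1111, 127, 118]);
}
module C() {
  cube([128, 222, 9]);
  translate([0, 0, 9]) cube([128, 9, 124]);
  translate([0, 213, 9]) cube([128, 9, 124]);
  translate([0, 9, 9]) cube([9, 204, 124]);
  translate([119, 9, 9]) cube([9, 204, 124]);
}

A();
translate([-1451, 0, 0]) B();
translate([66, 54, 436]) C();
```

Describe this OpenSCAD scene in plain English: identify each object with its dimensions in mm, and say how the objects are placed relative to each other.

A is a four-legged stool. The seat is a 260×330×23 mm slab whose top surface is at z = 436 mm; four square legs, each 44×44 mm in cross-section, run from the floor (z = 0) to the underside of the seat, each flush with a corner of the seat.

B is a door frame. The clear opening is 961 mm wide and 2108 mm high. Two 75 mm wide jambs, 127 mm deep, stand either side of the opening from the floor to the top of the opening. A 118 mm thick head sits across the top of both jambs, spanning the full outside width of the frame.

C is an open-topped rectangular box: outside dimensions 128×222×133 mm, with a uniform wall and base thickness of 9 mm. The base is a full 128×222 slab on the floor; four walls sit on top of the base. The front and back walls (the −y and +y sides) span the full width; the two side walls fit between them.

The door frame is on the floor beside the stool on its −x side. The open box is on top of the stool, centred.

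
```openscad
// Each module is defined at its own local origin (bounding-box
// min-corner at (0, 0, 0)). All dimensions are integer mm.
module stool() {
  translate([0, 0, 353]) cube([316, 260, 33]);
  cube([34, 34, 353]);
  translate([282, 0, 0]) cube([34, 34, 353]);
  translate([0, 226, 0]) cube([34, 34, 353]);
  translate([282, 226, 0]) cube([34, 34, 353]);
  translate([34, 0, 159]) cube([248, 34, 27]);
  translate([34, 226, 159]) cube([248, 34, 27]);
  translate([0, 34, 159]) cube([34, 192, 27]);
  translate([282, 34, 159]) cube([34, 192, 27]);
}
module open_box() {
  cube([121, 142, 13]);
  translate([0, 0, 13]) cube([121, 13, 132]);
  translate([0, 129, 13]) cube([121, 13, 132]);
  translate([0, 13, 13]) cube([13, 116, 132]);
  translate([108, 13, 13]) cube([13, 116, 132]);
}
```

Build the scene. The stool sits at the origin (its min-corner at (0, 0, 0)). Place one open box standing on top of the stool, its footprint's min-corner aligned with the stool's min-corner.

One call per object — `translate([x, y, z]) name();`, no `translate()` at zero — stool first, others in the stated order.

stool();
translate([0, 0, 386]) open_box();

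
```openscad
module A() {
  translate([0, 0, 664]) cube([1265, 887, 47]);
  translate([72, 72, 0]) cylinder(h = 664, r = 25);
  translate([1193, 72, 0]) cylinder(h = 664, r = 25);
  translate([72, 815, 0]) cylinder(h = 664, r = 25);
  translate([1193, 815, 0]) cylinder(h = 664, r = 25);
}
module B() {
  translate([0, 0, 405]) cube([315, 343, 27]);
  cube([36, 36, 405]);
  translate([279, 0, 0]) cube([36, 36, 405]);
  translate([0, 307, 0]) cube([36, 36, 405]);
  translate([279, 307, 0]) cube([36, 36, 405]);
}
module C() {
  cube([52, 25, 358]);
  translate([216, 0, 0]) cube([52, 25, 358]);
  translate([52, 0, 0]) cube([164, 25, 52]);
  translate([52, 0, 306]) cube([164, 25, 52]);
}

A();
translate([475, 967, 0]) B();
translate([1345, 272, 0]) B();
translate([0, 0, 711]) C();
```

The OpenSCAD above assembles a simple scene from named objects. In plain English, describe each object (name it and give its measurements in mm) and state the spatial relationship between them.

A is a table with a 1265×887 mm rectangular top, 47 mm thick, top surface at z = 711 mm, supported by four round legs of 50 mm diameter, each leg's bounding box inset 47 mm from the nearest pair of top edges, running from the floor.

B is a simple wooden stool: a rectangular seat 315 mm (x) by 343 mm (y), 27 mm thick, top face at z = 432 mm, on four square legs, each 36×36 mm in cross-section. The legs rest on z = 0, each flush with a corner of the seat.

C is a picture frame with a 164×254 mm rectangular opening (x by z) and a uniform 52 mm border on every side. Frame depth is 25 mm along y. It is built from two vertical stiles running the full outside height and two horizontal rails spanning the gap between the stiles.

Two stools sit around the table at the +y, +x sides. The picture frame is on top of the table.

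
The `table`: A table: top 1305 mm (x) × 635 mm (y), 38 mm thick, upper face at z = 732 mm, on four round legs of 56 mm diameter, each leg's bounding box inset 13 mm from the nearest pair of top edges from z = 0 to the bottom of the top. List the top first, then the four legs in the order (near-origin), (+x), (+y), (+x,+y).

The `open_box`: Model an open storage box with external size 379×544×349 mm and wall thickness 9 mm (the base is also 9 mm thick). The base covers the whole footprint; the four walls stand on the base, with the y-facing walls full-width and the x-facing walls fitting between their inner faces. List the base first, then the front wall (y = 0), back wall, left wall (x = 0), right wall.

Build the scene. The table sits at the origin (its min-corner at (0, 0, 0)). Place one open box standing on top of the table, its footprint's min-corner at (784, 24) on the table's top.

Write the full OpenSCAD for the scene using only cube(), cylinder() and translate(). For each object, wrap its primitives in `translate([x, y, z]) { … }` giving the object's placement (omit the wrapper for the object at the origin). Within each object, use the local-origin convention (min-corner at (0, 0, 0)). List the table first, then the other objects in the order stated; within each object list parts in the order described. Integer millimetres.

translate([0, 0, 694]) cube([1305, 635, 38]);
translate([41, 41, 0]) cylinder(h = 694, r = 28);
translate([1264, 41, 0]) cylinder(h = 694, r = 28);
translate([41, 594, 0]) cylinder(h = 694, r = 28);
translate([1264, 594, 0]) cylinder(h = 694, r = 28);
translate([784, 24, 732]) {
  cube([379, 544, 9]);
  translate([0, 0, 9]) cube([379, 9, 340]);
  translate([0, 535, 9]) cube([379, 9, 340]);
  translate([0, 9, 9]) cube([9, 526, 340]);
  translate([370, 9, 9]) cube([9, 526, 340]);
}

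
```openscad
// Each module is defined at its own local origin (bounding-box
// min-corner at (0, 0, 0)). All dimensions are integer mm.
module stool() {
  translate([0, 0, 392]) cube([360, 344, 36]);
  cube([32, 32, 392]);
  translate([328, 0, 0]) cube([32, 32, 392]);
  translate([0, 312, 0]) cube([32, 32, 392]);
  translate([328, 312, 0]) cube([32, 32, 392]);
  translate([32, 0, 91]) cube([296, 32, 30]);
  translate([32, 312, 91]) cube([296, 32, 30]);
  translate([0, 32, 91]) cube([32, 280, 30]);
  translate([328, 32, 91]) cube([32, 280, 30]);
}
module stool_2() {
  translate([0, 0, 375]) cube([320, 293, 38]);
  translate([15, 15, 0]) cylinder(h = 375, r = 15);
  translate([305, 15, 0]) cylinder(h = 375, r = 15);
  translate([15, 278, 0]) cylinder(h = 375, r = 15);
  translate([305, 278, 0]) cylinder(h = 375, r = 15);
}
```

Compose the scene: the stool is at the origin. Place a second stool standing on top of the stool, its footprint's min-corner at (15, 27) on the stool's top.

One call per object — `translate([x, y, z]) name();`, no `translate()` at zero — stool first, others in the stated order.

stool();
translate([15, 27, 428]) stool_2();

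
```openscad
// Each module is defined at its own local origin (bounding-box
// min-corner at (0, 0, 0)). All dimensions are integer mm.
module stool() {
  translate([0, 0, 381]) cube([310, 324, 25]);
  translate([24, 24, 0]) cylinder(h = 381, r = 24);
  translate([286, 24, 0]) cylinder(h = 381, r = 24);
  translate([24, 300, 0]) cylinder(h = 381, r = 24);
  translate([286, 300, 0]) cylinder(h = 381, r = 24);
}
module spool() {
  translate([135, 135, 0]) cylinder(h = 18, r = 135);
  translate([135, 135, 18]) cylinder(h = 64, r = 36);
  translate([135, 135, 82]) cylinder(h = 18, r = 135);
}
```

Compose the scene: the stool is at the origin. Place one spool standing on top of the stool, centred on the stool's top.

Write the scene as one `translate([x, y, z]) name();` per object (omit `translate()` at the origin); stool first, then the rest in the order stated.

stool();
translate([20, 27, 406]) spool();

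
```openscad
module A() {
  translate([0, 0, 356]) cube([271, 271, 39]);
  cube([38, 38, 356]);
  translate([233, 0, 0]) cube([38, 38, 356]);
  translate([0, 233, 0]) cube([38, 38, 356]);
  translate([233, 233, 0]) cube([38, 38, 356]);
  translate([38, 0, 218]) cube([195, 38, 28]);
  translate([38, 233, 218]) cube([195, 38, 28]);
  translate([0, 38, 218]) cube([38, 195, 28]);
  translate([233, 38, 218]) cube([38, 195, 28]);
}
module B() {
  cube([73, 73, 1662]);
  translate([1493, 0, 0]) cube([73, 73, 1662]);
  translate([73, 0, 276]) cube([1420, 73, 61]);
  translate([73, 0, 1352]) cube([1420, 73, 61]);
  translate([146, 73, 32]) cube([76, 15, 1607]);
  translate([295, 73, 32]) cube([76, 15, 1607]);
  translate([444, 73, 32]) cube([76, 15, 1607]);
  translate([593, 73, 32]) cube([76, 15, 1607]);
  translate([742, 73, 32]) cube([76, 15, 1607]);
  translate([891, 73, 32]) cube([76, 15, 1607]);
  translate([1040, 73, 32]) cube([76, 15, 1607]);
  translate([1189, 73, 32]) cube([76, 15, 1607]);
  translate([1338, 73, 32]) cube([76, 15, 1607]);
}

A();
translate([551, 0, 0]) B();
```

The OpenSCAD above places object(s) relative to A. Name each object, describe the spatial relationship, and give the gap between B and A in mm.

A is a stool. B is a fence section. The fence section is on the floor beside the stool on its +x side. The gap between the fence section and the stool is 280 mm.

The fence section's nearest face is 280 mm from the stool's +x face.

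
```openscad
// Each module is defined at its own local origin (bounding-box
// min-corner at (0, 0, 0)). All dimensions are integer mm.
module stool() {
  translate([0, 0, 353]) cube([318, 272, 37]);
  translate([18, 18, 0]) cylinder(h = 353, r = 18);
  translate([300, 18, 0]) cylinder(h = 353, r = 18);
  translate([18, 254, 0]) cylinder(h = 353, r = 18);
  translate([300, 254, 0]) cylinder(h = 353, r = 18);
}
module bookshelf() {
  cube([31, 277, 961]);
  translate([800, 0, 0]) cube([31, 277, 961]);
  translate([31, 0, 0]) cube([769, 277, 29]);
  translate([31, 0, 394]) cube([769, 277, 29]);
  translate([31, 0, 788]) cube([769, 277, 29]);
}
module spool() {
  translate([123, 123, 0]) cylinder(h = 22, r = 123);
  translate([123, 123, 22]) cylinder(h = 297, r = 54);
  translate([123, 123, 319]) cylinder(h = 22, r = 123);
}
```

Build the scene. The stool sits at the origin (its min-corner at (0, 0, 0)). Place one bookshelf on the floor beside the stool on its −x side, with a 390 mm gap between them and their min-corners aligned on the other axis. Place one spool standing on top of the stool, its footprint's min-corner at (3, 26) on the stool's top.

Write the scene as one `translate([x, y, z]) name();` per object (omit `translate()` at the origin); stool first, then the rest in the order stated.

stool();
translate([-1221, 0, 0]) bookshelf();
translate([3, 26, 390]) spool();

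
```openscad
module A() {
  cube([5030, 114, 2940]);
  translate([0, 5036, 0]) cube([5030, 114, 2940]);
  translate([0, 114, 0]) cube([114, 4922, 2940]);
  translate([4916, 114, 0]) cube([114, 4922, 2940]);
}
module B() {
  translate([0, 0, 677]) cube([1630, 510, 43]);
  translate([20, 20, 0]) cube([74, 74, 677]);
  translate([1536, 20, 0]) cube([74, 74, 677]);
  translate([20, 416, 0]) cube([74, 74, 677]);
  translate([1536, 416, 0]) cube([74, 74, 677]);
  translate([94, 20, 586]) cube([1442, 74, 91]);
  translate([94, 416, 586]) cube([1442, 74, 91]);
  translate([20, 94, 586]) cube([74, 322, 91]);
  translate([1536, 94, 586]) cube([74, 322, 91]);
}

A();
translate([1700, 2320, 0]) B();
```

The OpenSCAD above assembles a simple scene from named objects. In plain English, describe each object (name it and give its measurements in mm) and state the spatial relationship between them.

A is a box-shaped house frame (walls only): outside footprint 5030×5150 mm, wall height 2940 mm, wall thickness 114 mm. The two y-facing walls run the full x-width; the two x-facing walls fit between the inner faces of the y-facing walls.

B is a rectangular dining table. The top is 1630×510×43 mm with its upper surface at z = 720 mm. It stands on four 74×74 mm square legs, each inset 20 mm from the nearest pair of top edges, running from the floor to the underside of the top. Four apron rails, 74 mm thick and 91 mm tall, run between adjacent legs with their top edges flush with the underside of the top and their outer faces flush with the legs' outer faces.

The table sits inside the house frame, centred.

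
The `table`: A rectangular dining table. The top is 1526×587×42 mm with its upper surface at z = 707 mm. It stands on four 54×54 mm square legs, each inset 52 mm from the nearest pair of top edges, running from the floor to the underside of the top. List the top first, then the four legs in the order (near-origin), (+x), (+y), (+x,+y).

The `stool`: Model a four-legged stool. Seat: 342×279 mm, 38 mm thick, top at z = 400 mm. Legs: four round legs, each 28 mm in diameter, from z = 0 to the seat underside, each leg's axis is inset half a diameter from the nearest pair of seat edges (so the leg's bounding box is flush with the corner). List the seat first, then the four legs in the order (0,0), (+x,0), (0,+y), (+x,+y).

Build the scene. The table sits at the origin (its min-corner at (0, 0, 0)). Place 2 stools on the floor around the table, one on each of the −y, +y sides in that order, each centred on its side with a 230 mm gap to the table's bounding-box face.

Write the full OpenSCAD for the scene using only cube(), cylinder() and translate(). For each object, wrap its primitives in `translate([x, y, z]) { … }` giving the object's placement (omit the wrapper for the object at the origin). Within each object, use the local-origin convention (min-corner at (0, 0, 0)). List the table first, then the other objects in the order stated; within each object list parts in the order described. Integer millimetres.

translate([0, 0, 665]) cube([1526, 587, 42]);
translate([52, 52, 0]) cube([54, 54, 665]);
translate([1420, 52, 0]) cube([54, 54, 665]);
translate([52, 481, 0]) cube([54, 54, 665]);
translate([1420, 481, 0]) cube([54, 54, 665]);
translate([592, -509, 0]) {
  translate([0, 0, 362]) cube([342, 279, 38]);
  translate([14, 14, 0]) cylinder(h = 362, r = 14);
  translate([328, 14, 0]) cylinder(h = 362, r = 14);
  translate([14, 265, 0]) cylinder(h = 362, r = 14);
  translate([328, 265, 0]) cylinder(h = 362, r = 14);
}
translate([592, 817, 0]) {
  translate([0, 0, 362]) cube([342, 279, 38]);
  translate([14, 14, 0]) cylinder(h = 362, r = 14);
  translate([328, 14, 0]) cylinder(h = 362, r = 14);
  translate([14, 265, 0]) cylinder(h = 362, r = 14);
  translate([328, 265, 0]) cylinder(h = 362, r = 14);
}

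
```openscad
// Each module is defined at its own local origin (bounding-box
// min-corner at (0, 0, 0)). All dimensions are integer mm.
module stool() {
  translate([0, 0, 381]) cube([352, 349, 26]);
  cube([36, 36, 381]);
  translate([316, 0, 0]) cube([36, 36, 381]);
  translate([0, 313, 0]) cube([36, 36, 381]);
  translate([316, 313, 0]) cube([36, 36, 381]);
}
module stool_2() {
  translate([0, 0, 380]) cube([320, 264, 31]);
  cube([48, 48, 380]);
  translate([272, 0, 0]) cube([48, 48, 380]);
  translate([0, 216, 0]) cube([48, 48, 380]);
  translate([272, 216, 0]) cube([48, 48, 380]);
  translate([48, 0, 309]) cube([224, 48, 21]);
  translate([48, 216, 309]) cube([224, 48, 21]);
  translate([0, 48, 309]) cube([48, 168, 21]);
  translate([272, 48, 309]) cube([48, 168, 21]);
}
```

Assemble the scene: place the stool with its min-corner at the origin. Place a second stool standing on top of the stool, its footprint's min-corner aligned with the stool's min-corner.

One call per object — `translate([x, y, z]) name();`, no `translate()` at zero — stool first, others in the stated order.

stool();
translate([0, 0, 407]) stool_2();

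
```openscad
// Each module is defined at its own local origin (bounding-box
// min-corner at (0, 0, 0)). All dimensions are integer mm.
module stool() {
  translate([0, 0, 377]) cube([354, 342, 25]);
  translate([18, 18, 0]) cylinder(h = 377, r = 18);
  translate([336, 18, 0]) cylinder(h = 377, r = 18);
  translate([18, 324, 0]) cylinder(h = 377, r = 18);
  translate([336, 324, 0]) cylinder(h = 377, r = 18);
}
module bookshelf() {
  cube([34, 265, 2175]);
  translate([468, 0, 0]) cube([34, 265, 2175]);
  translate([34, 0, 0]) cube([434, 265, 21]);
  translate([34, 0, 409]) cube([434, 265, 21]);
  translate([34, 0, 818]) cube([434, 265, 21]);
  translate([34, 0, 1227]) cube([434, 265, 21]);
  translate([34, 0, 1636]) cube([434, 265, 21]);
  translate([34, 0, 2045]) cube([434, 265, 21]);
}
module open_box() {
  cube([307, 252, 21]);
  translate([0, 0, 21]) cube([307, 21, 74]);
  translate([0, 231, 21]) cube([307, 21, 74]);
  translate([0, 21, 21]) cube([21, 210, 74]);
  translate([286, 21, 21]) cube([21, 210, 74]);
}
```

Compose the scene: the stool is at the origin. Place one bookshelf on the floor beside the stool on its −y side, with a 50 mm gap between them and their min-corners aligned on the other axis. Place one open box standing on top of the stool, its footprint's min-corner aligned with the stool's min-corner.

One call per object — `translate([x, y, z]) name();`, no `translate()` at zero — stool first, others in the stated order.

stool();
translate([0, -315, 0]) bookshelf();
translate([0, 0, 402]) open_box();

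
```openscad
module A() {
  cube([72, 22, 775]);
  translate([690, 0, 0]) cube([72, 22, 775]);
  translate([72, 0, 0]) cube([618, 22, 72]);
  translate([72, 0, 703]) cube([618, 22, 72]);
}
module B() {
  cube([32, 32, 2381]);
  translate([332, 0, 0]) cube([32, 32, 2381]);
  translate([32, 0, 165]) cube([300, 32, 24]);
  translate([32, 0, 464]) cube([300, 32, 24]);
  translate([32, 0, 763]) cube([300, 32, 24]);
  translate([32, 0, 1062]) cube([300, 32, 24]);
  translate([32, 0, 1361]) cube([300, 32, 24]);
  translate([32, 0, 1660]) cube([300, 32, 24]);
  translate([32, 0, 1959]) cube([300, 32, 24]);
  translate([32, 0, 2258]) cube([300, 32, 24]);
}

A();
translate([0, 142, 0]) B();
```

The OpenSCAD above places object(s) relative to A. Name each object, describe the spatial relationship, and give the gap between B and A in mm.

The ladder's nearest face is 120 mm from the picture frame's +y face.

A is a picture frame. B is a ladder. The ladder is on the floor beside the picture frame on its +y side. The gap between the ladder and the picture frame is 120 mm.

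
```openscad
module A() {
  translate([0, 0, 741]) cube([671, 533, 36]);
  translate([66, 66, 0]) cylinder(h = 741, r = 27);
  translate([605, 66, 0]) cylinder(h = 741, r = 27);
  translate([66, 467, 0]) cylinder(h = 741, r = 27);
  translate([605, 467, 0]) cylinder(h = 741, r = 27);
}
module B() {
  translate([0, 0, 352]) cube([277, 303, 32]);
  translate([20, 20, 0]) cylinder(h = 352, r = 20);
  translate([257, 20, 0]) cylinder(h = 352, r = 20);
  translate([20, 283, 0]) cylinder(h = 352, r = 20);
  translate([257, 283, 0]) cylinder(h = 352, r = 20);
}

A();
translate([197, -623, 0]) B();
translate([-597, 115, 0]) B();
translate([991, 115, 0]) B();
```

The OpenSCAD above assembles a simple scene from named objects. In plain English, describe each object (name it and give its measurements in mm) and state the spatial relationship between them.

A is a table with a 671×533 mm rectangular top, 36 mm thick, top surface at z = 777 mm, supported by four round legs of 54 mm diameter, each leg's bounding box inset 39 mm from the nearest pair of top edges, running from the floor.

B is a four-legged stool. The seat is 277×303 mm, 32 mm thick, top at z = 384 mm. It stands on four round legs, each 40 mm in diameter, from z = 0 to the seat underside, each leg's axis is inset half a diameter from the nearest pair of seat edges (so the leg's bounding box is flush with the corner).

Three stools sit around the table at the −y, −x, +x sides.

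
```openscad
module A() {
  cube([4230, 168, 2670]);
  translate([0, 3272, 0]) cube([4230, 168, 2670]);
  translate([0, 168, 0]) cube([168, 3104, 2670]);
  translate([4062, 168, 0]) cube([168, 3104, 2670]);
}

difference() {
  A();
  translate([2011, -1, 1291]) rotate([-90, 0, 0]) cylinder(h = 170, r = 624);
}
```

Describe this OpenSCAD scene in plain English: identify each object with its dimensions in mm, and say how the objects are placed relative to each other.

A is a box-shaped house frame (walls only): outside footprint 4230×3440 mm, wall height 2670 mm, wall thickness 168 mm. The two y-facing walls run the full x-width; the two x-facing walls fit between the inner faces of the y-facing walls.

The house frame has a circular hole of radius 624 mm through its front wall, centred at (x = 2011, z = 1291).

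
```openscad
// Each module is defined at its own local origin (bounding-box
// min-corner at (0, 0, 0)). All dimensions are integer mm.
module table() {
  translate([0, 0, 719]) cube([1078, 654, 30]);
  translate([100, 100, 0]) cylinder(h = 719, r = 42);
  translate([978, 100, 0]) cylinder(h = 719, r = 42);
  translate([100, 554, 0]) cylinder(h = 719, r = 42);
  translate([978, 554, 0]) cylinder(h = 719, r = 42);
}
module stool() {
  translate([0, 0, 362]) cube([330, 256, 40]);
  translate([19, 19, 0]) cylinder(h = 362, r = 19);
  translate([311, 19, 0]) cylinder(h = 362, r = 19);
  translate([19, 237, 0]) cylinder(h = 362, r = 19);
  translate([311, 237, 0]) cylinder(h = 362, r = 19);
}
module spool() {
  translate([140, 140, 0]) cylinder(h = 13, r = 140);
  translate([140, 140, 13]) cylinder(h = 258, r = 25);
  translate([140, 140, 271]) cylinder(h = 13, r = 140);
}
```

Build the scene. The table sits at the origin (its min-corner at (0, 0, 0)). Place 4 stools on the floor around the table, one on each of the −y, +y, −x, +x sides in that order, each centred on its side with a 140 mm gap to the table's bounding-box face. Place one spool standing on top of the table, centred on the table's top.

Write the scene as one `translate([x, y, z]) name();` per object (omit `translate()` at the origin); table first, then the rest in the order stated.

table();
translate([374, -396, 0]) stool();
translate([374, 794, 0]) stool();
translate([-470, 199, 0]) stool();
translate([1218, 199, 0]) stool();
translate([399, 187, 749]) spool();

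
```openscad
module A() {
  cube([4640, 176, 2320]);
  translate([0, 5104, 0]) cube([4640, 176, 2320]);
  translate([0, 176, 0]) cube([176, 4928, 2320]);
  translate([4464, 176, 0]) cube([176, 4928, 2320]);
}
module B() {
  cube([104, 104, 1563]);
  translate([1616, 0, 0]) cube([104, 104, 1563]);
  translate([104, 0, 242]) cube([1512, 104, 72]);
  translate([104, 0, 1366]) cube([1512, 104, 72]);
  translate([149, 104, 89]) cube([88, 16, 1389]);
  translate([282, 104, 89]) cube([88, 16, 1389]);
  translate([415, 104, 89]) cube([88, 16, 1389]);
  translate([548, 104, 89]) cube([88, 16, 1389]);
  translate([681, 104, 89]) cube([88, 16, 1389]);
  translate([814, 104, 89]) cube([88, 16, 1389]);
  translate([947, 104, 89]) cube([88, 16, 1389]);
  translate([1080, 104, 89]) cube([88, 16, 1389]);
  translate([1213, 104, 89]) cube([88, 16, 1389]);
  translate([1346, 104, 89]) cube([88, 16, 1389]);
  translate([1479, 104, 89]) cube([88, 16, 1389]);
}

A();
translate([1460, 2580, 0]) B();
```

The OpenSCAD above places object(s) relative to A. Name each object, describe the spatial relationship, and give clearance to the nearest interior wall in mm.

Clearances: x = 1284, y = 2404; minimum 1284 mm.

A is a house frame. B is a fence section. The fence section sits inside the house frame, centred. The clearance to the nearest interior wall is 1284 mm.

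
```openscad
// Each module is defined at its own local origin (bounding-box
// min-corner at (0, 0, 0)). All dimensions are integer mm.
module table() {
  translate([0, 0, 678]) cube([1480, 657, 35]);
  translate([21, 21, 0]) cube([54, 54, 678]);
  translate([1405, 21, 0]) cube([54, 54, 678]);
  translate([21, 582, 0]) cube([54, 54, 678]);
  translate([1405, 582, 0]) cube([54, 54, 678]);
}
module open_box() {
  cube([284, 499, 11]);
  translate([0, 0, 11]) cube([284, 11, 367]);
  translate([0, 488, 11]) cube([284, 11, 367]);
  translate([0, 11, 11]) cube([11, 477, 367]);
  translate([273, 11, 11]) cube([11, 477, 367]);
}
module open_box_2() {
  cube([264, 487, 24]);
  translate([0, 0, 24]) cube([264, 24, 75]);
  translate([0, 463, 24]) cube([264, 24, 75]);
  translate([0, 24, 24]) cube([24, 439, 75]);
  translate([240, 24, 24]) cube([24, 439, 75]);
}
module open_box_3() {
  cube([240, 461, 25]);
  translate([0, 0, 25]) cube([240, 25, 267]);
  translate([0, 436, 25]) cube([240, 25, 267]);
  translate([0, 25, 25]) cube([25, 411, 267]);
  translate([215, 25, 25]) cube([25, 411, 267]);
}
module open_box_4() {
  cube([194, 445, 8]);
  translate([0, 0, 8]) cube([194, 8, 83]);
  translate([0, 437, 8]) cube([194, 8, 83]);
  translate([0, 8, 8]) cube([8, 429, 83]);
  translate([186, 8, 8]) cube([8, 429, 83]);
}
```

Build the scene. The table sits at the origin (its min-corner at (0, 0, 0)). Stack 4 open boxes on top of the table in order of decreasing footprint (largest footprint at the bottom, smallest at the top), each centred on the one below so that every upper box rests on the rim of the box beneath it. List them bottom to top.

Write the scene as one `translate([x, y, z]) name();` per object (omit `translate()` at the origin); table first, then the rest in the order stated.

table();
translate([598, 79, 713]) open_box();
translate([608, 85, 1091]) open_box_2();
translate([620, 98, 1190]) open_box_3();
translate([643, 106, 1482]) open_box_4();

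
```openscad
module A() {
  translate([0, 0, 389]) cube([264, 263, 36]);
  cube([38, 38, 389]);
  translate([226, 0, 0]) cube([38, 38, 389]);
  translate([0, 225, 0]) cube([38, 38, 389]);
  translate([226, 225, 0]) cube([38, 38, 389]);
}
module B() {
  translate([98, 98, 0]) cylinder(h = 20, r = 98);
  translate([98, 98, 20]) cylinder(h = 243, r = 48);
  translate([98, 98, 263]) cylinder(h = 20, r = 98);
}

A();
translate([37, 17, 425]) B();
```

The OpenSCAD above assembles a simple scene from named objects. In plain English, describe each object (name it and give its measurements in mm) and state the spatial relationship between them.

A is a four-legged stool. The seat is a 264×263×36 mm slab whose top surface is at z = 425 mm; four square legs, each 38×38 mm in cross-section, run from the floor (z = 0) to the underside of the seat, each flush with a corner of the seat.

B is a spool: two coaxial disc flanges of radius 98 mm and thickness 20 mm, joined by a core cylinder of radius 48 mm and height 243 mm. The lower flange rests on z = 0 and the three cylinders share a vertical axis.

The spool is on top of the stool.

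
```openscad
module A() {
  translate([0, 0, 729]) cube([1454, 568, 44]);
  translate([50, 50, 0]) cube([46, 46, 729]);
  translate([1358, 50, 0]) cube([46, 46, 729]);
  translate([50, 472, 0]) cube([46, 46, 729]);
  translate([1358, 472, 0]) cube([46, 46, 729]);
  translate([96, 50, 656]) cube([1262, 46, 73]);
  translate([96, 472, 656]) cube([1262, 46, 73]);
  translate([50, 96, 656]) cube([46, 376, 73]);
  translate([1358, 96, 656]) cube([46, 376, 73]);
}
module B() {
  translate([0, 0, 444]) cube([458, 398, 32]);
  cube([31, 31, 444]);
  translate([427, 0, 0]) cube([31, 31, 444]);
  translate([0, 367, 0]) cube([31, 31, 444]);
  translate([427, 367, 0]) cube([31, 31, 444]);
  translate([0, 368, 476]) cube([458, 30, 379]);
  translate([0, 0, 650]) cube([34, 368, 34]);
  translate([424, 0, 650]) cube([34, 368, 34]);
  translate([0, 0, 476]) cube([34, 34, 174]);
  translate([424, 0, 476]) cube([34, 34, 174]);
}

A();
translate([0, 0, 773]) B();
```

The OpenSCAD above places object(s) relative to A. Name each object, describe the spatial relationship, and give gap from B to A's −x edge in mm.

A is a table. B is a chair. The chair is on top of the table. The gap from the chair to the table's −x edge is 0 mm.

The chair's min-x is at 0; the table's min-x is 0; gap = 0 mm.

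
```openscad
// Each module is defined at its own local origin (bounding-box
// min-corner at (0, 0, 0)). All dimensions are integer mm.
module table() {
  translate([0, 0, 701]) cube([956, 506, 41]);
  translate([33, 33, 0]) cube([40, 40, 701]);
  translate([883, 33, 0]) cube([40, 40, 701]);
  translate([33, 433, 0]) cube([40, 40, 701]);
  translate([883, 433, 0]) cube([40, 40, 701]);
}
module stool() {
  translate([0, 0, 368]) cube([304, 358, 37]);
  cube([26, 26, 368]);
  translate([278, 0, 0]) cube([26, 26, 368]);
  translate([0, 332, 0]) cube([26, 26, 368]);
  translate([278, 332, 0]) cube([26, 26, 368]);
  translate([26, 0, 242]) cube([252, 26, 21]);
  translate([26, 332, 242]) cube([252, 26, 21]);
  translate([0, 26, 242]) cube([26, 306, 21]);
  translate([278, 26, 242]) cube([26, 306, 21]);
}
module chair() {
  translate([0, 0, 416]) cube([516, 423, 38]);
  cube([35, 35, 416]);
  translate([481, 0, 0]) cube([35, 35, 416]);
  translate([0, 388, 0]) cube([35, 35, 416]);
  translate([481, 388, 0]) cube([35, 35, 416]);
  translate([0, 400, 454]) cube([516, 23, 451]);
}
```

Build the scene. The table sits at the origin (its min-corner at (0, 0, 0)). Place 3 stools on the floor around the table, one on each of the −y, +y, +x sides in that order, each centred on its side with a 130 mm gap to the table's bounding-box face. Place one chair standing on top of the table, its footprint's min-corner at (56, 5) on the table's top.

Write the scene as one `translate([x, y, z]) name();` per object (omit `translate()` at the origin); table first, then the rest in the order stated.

table();
translate([326, -488, 0]) stool();
translate([326, 636, 0]) stool();
translate([1086, 74, 0]) stool();
translate([56, 5, 742]) chair();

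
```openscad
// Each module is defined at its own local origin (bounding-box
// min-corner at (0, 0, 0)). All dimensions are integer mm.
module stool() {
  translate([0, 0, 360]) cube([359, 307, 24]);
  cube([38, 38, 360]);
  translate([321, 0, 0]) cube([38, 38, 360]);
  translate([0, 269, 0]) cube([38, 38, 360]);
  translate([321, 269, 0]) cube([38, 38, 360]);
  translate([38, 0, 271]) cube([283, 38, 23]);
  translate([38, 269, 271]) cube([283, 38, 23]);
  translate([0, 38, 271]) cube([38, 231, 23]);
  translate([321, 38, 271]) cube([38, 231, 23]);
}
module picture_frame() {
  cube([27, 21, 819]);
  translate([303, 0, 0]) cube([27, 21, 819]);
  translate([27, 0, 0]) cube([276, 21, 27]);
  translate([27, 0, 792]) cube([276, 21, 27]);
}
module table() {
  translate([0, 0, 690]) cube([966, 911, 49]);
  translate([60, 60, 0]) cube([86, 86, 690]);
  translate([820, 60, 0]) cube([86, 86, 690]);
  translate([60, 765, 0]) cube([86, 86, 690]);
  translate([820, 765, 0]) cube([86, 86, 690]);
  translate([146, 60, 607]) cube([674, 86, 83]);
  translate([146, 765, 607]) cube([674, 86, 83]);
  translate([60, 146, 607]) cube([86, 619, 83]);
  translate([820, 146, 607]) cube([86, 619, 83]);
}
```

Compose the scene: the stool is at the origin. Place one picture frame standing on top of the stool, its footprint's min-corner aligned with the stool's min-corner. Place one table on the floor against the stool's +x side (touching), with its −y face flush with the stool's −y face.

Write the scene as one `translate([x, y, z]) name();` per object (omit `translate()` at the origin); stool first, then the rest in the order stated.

stool();
translate([0, 0, 384]) picture_frame();
translate([359, 0, 0]) table();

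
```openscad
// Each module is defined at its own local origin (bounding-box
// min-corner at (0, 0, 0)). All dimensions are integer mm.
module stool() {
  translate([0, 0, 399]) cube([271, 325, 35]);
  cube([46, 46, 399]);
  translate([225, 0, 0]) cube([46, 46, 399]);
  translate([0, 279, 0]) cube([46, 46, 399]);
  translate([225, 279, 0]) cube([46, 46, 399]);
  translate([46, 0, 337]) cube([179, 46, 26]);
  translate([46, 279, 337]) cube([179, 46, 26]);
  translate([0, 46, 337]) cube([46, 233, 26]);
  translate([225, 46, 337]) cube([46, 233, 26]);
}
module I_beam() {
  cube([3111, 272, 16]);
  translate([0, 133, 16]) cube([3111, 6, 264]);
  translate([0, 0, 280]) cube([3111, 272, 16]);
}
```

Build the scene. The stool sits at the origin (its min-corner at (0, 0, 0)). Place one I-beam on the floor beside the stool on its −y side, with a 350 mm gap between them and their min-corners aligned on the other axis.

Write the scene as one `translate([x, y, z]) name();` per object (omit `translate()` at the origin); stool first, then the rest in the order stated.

stool();
translate([0, -622, 0]) I_beam();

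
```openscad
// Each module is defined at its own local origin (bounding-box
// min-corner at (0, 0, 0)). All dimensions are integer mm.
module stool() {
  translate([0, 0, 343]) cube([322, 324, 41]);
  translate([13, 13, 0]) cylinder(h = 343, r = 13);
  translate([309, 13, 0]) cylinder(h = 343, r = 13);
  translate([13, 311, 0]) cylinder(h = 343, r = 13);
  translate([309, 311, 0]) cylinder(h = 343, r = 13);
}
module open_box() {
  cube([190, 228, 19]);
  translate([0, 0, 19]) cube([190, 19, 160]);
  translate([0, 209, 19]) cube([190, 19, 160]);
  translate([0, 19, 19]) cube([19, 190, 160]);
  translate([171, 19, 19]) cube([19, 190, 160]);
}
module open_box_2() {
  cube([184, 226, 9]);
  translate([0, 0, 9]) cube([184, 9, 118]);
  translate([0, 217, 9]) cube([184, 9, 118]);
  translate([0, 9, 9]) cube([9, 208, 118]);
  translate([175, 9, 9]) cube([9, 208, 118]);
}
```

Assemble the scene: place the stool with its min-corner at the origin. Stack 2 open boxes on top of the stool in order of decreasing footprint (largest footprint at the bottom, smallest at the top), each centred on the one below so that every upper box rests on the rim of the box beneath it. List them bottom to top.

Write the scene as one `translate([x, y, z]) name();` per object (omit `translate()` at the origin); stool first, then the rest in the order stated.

stool();
translate([66, 48, 384]) open_box();
translate([69, 49, 563]) open_box_2();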